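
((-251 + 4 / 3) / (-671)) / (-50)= -749 / 100650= -0.01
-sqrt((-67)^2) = -67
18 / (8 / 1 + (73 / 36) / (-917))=594216 / 264023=2.25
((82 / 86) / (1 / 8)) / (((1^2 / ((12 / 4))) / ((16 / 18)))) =2624 / 129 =20.34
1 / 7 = 0.14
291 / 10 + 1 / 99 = 29.11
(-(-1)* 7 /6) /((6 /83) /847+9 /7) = 492107 /542358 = 0.91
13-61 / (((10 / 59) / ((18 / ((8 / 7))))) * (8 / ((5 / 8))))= -220081 / 512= -429.85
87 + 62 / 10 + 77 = 851 / 5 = 170.20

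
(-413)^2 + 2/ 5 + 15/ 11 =170570.76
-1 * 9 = -9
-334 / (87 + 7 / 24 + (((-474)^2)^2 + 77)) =-8016 / 1211503323367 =-0.00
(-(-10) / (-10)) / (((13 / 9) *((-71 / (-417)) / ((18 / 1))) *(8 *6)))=-11259 / 7384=-1.52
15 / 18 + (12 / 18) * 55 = 75 / 2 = 37.50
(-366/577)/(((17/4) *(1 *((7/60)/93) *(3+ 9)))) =-680760/68663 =-9.91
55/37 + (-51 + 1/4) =-7291/148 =-49.26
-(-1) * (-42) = -42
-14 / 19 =-0.74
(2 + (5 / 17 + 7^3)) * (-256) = -1502720 / 17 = -88395.29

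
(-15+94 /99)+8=-599 /99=-6.05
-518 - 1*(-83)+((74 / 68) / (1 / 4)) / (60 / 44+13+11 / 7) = -9067967 / 20859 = -434.73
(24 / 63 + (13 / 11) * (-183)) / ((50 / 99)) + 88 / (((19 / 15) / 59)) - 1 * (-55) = 24781103 / 6650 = 3726.48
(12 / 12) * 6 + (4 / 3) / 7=130 / 21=6.19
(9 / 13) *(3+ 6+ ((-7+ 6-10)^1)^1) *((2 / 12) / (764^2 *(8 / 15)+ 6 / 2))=-45 / 60704969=-0.00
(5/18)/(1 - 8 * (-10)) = 5/1458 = 0.00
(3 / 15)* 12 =12 / 5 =2.40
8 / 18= 4 / 9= 0.44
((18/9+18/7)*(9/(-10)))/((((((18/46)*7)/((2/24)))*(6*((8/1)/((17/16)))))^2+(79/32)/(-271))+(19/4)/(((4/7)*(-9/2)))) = -1718216105472/920863985829128215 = -0.00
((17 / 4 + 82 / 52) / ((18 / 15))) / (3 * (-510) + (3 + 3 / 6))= -505 / 158756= -0.00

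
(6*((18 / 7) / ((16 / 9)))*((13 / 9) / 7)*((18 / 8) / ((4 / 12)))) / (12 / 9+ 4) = 28431 / 12544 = 2.27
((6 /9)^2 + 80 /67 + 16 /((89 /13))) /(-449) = -213356 /24096483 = -0.01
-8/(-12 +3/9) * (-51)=-1224/35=-34.97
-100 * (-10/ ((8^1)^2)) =125/ 8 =15.62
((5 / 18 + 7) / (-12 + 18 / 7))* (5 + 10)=-4585 / 396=-11.58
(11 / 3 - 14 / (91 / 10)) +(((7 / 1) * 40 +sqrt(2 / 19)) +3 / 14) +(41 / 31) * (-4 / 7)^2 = sqrt(38) / 19 +33503671 / 118482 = 283.10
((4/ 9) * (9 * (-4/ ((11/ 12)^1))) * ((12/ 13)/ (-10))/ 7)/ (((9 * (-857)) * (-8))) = 16/ 4289285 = 0.00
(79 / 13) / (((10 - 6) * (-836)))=-79 / 43472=-0.00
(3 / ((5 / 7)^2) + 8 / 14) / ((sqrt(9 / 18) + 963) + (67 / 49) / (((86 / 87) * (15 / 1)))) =13791860055274 / 2058896841520795 - 1432039406 * sqrt(2) / 411779368304159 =0.01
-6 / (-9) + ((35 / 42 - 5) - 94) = -97.50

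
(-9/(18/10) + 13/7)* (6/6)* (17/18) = -187/63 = -2.97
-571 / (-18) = 31.72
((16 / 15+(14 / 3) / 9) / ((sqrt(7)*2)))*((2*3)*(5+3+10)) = 428*sqrt(7) / 35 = 32.35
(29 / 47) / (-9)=-29 / 423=-0.07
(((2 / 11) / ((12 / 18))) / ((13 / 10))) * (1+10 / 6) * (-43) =-24.06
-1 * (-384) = 384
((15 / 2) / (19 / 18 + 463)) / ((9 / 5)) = 75 / 8353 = 0.01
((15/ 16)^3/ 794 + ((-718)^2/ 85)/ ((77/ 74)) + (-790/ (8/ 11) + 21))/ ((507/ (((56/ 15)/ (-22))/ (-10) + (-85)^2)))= 201457045174692902027/ 2967773512704000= 67881.54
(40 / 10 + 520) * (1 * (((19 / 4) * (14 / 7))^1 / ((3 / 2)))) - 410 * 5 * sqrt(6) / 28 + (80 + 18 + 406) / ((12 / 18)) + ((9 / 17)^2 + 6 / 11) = 38867971 / 9537 - 1025 * sqrt(6) / 14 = 3896.15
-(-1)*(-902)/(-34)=451/17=26.53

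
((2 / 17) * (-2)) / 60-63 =-16066 / 255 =-63.00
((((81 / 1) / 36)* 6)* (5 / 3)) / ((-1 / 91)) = -4095 / 2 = -2047.50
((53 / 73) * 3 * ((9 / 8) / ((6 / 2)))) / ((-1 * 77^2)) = -477 / 3462536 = -0.00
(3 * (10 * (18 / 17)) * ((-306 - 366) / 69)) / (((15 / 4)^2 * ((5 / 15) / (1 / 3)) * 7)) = -6144 / 1955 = -3.14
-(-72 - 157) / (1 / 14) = 3206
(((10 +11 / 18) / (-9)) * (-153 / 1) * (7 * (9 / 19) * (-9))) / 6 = -68187 / 76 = -897.20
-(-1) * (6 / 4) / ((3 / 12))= 6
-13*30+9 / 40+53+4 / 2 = -13391 / 40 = -334.78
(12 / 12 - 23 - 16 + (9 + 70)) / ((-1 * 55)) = -41 / 55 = -0.75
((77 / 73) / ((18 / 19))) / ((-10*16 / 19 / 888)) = -1028489 / 8760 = -117.41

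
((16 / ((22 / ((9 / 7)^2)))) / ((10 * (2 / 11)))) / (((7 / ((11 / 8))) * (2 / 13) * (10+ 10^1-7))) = 891 / 13720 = 0.06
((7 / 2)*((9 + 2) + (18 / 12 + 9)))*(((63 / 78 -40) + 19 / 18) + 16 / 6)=-624575 / 234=-2669.12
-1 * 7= -7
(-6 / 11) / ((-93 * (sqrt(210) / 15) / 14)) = 0.08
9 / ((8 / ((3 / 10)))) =27 / 80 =0.34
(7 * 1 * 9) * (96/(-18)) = -336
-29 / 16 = -1.81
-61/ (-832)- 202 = -168003/ 832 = -201.93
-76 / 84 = -19 / 21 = -0.90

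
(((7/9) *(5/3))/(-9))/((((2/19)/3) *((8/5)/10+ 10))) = -16625/41148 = -0.40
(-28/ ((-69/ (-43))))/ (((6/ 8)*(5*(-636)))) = 1204/ 164565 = 0.01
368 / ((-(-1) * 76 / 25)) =2300 / 19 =121.05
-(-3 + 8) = -5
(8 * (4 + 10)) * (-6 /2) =-336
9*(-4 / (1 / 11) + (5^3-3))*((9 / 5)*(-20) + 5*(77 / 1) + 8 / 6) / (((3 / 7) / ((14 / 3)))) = 2677948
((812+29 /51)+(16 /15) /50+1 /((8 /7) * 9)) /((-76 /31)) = -3854575309 /11628000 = -331.49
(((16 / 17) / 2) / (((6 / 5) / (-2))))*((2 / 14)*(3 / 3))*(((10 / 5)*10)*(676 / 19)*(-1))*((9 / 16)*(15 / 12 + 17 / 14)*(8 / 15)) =58.94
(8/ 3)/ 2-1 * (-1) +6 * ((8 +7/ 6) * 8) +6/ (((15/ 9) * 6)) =6644/ 15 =442.93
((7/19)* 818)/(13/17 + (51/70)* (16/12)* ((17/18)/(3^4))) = 1241840565/3197776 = 388.35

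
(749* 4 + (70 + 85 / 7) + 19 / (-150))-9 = 3222467 / 1050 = 3069.02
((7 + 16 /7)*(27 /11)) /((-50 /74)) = -12987 /385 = -33.73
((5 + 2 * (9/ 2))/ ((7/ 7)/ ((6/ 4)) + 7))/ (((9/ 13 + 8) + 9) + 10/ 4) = 0.09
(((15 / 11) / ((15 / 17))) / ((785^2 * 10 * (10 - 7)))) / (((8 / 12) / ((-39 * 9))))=-0.00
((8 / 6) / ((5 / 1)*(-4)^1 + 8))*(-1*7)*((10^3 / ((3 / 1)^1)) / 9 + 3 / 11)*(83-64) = 1473773 / 2673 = 551.36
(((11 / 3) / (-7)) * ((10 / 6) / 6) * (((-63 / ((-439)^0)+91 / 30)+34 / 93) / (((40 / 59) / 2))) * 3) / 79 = 35973421 / 37028880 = 0.97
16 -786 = -770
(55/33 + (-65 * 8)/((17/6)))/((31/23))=-134.93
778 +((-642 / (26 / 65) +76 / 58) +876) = 1459 / 29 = 50.31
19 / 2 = 9.50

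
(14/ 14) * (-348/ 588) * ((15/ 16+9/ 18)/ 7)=-667/ 5488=-0.12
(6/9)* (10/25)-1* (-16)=244/15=16.27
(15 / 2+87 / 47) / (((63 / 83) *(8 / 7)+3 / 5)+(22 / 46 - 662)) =-8390055 / 592220492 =-0.01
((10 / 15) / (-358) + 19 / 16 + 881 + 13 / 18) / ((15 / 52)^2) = 3846073777 / 362475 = 10610.59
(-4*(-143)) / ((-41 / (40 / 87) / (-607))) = 13888160 / 3567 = 3893.51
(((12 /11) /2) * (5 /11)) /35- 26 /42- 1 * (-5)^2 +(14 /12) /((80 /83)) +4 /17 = -167025541 /6911520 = -24.17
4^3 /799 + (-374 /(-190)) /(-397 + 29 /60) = 27136900 /361171171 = 0.08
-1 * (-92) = 92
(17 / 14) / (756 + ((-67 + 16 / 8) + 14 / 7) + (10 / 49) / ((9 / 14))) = 153 / 87358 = 0.00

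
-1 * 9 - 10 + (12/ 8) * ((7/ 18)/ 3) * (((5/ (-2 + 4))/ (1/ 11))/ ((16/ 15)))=-5371/ 384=-13.99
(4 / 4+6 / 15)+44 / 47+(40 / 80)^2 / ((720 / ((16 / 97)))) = 383431 / 164124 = 2.34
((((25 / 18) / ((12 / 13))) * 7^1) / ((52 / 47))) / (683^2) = 8225 / 403046496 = 0.00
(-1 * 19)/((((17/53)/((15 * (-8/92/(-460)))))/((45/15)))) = -9063/17986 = -0.50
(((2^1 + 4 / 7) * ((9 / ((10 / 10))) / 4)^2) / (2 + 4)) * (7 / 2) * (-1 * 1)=-243 / 32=-7.59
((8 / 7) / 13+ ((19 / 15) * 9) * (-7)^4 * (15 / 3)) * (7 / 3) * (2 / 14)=45619.03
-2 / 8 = -1 / 4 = -0.25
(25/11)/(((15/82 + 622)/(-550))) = -102500/51019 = -2.01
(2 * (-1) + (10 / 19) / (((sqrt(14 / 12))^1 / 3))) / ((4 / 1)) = -0.13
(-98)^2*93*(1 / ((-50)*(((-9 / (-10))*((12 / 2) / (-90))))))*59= 17565716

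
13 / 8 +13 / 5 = 169 / 40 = 4.22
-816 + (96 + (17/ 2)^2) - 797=-5779/ 4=-1444.75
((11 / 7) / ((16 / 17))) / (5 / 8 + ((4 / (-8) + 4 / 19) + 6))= 3553 / 13482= 0.26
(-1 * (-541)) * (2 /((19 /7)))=7574 /19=398.63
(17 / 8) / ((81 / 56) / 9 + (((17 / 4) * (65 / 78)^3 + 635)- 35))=756 / 214391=0.00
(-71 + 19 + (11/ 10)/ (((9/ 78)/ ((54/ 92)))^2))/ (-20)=124501/ 105800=1.18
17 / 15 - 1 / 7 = 104 / 105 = 0.99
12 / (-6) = -2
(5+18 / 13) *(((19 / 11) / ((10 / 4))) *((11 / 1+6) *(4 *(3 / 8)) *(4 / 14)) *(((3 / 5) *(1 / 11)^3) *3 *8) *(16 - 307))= -3370213008 / 33308275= -101.18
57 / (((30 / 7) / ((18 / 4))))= 1197 / 20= 59.85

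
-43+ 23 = -20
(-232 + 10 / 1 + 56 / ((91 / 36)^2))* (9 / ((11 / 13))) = -2270322 / 1001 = -2268.05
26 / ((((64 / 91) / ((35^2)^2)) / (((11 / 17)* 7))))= 136693431875 / 544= 251274690.95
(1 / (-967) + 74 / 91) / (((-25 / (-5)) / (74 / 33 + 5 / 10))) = 1175957 / 2639910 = 0.45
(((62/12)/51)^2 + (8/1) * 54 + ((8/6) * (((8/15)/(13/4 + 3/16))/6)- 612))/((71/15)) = -4633829917/121882860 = -38.02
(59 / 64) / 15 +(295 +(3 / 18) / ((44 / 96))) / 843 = 1222049 / 2967360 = 0.41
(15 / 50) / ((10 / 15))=9 / 20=0.45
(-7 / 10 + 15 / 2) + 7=69 / 5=13.80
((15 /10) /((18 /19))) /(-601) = -19 /7212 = -0.00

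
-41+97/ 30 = -37.77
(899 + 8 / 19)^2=292033921 / 361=808958.23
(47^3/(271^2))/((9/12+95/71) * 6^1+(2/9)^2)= 1194172146/10624489147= 0.11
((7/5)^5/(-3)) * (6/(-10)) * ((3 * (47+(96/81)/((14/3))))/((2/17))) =121512209/93750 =1296.13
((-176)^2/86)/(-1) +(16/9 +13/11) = -1520713/4257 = -357.23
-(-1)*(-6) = -6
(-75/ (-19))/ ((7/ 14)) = 7.89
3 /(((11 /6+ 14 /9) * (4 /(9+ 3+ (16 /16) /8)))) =2619 /976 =2.68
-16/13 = -1.23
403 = 403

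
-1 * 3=-3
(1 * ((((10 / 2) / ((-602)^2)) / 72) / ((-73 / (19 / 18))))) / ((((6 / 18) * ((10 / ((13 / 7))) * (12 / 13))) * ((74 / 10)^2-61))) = 6175 / 23040405448704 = 0.00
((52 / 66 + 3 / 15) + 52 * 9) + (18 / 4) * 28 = 98173 / 165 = 594.99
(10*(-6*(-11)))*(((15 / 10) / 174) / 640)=33 / 3712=0.01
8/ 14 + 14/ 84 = 31/ 42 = 0.74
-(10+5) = -15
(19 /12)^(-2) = 144 /361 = 0.40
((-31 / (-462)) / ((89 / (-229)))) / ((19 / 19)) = -7099 / 41118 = -0.17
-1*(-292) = 292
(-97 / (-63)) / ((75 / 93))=3007 / 1575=1.91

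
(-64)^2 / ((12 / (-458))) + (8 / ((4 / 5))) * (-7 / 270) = -4220935 / 27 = -156330.93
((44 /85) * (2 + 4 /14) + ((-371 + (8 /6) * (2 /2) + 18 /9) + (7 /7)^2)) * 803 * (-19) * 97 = 965487920452 /1785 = 540889591.29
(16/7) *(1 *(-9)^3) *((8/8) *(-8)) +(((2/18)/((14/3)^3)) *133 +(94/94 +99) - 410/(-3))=15954907/1176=13567.10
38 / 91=0.42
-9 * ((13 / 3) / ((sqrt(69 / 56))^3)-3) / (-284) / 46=-27 / 13064 +182 * sqrt(966) / 2591571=0.00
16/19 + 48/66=328/209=1.57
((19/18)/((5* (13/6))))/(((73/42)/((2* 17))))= 9044/4745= 1.91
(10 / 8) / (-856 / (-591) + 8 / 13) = 0.61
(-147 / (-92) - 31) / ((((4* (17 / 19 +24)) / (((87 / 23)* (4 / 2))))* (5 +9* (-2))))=4471365 / 26022568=0.17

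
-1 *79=-79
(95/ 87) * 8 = 760/ 87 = 8.74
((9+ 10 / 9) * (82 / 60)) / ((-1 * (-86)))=3731 / 23220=0.16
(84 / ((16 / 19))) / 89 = 399 / 356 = 1.12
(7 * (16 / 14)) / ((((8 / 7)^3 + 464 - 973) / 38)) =-104272 / 174075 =-0.60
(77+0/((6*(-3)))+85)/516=27/86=0.31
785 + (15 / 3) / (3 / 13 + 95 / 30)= 786.47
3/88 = 0.03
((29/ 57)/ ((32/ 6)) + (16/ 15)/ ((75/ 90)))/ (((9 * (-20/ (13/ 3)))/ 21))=-951223/ 1368000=-0.70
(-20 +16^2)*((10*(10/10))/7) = 2360/7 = 337.14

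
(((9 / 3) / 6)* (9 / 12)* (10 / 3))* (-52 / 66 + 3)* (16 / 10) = 146 / 33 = 4.42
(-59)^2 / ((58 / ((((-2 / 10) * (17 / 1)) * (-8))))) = 236708 / 145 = 1632.47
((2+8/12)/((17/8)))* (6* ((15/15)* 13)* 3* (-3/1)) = -14976/17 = -880.94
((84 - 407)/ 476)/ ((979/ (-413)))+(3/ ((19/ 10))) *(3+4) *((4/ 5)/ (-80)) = 0.18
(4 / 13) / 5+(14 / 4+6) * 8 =76.06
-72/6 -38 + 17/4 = -183/4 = -45.75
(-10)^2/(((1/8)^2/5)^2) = 10240000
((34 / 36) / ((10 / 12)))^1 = 17 / 15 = 1.13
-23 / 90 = -0.26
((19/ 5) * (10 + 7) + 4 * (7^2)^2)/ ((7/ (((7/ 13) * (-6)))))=-290058/ 65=-4462.43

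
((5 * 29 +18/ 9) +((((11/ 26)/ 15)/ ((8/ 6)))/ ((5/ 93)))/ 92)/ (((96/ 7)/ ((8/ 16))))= 82047987/ 15308800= 5.36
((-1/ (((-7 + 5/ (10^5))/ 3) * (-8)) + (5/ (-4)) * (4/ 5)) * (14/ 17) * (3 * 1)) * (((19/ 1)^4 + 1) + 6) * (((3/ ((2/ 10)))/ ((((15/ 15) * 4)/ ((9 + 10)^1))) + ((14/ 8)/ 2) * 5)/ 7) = -8722549538670/ 2379983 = -3664962.96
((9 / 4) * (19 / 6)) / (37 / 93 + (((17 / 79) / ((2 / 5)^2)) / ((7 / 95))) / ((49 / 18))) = 143641197 / 143196212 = 1.00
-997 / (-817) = 997 / 817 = 1.22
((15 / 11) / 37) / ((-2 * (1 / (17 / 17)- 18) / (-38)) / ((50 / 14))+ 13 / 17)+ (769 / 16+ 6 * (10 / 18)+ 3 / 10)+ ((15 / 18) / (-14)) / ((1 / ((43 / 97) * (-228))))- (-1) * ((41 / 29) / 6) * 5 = 19619628930557 / 332751120240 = 58.96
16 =16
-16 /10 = -8 /5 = -1.60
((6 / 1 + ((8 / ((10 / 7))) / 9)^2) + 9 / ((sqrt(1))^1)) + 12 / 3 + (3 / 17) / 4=2675687 / 137700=19.43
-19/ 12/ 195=-19/ 2340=-0.01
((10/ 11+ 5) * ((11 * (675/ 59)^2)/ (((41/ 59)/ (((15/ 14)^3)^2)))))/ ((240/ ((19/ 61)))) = 427297939453125/ 17776812841984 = 24.04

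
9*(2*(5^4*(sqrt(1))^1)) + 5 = 11255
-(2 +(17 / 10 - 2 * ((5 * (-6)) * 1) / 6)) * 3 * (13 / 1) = -5343 / 10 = -534.30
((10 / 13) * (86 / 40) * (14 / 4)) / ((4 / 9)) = 13.02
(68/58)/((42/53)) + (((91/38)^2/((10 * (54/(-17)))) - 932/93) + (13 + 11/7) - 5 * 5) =-93975217981/4907029680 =-19.15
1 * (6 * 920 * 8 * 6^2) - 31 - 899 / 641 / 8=8152129413 / 5128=1589728.82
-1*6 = -6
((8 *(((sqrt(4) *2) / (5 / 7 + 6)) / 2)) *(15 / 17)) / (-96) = -35 / 1598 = -0.02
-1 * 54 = -54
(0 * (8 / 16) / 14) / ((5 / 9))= 0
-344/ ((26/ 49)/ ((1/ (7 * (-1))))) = 92.62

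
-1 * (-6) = 6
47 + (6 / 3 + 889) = 938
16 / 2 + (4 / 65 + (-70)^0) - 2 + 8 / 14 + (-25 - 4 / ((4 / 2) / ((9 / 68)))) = -272763 / 15470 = -17.63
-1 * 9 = -9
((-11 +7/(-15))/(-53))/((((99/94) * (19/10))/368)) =11899648/299079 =39.79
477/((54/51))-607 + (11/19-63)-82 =-11435/38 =-300.92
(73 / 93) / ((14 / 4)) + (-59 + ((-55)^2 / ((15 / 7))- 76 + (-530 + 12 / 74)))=17994268 / 24087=747.05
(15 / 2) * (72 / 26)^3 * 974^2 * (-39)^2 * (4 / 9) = 1327842823680 / 13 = 102141755667.69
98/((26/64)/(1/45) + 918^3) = 3136/24755860809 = 0.00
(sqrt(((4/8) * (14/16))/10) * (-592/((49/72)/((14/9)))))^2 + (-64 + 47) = 2803117/35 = 80089.06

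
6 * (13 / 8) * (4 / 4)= 39 / 4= 9.75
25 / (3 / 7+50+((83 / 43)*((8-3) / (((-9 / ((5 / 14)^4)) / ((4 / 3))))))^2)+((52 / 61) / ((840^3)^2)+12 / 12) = 50240424512513084526160277378936797 / 33588888116262929544910427136000000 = 1.50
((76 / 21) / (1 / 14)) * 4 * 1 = 608 / 3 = 202.67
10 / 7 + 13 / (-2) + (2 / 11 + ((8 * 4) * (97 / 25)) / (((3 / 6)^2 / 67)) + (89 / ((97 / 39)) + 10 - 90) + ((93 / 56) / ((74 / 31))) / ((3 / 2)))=1836434093303 / 55270600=33226.24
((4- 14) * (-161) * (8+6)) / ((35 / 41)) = 26404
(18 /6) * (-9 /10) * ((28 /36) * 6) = -63 /5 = -12.60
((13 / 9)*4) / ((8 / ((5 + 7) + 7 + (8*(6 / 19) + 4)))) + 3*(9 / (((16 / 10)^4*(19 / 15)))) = 15190765 / 700416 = 21.69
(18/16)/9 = 1/8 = 0.12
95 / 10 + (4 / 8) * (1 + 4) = 12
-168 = -168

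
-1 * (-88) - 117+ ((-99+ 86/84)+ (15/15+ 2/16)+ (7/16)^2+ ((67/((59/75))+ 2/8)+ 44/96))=-4206067/105728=-39.78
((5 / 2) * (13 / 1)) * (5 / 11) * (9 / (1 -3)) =-2925 / 44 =-66.48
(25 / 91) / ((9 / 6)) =50 / 273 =0.18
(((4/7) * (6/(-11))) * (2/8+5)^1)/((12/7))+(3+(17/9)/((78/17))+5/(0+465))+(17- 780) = -91028849/119691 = -760.53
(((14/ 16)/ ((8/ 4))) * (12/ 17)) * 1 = 21/ 68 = 0.31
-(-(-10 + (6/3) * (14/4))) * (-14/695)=42/695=0.06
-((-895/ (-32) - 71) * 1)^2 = -1896129/ 1024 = -1851.69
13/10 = 1.30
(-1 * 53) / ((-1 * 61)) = 53 / 61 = 0.87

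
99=99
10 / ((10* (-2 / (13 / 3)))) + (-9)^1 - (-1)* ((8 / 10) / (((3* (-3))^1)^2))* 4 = -9013 / 810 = -11.13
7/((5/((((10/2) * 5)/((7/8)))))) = 40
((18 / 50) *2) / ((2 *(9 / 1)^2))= 1 / 225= 0.00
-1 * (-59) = 59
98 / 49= 2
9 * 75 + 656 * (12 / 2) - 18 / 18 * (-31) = 4642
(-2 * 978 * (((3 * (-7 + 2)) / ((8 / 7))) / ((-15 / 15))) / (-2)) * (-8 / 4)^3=-102690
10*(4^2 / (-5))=-32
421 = 421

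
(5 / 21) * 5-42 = -857 / 21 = -40.81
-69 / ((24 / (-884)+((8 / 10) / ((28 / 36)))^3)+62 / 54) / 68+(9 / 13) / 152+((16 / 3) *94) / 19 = 86880691929311 / 3350429881656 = 25.93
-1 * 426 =-426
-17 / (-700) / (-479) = -17 / 335300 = -0.00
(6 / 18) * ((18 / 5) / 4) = 3 / 10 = 0.30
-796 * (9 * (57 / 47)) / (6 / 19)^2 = -4094823 / 47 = -87123.89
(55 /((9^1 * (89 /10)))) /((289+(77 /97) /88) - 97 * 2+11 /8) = 0.01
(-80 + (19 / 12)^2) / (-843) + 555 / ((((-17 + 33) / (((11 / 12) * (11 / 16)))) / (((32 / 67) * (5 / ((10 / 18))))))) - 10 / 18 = 1520973301 / 16266528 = 93.50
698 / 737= 0.95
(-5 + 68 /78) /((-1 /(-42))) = -2254 /13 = -173.38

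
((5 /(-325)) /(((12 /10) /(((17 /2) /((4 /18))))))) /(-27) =17 /936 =0.02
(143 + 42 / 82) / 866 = 2942 / 17753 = 0.17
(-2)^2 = 4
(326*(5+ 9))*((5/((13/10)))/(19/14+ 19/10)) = 3993500/741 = 5389.34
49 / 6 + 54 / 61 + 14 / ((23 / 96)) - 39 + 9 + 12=416579 / 8418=49.49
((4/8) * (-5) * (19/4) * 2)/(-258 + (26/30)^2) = 21375/231524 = 0.09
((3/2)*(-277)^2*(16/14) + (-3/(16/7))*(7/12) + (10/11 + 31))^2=420370776480244489/24285184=17309762877.66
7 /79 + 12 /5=2.49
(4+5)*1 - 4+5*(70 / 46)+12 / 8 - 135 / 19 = 6121 / 874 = 7.00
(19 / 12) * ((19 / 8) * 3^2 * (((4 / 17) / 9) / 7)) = 361 / 2856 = 0.13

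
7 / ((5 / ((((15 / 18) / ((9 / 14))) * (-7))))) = -343 / 27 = -12.70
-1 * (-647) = 647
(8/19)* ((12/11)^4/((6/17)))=470016/278179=1.69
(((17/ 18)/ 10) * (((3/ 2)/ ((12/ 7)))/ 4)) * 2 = 119/ 2880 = 0.04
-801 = -801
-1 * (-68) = 68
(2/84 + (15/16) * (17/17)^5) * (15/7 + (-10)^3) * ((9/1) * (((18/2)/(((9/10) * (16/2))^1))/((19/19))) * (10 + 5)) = -161873.37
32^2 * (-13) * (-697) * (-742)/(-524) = 1721155072/131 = 13138588.34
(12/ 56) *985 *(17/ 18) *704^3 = 1460639825920/ 21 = 69554277424.76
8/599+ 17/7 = 10239/4193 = 2.44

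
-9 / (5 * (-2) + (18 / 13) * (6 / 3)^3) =-117 / 14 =-8.36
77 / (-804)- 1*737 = -592625 / 804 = -737.10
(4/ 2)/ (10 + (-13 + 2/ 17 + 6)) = 34/ 53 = 0.64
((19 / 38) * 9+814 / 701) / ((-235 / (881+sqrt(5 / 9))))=-6992497 / 329470 - 7937 * sqrt(5) / 988410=-21.24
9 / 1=9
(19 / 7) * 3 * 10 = 570 / 7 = 81.43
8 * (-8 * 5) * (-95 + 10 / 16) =30200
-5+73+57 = 125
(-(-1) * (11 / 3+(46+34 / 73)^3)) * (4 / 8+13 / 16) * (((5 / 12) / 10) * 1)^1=819601412357 / 149382528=5486.59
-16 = -16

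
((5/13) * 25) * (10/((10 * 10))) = 25/26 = 0.96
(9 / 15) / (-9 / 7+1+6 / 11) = 231 / 100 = 2.31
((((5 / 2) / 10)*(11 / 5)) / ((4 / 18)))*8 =99 / 5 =19.80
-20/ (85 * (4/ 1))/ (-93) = 0.00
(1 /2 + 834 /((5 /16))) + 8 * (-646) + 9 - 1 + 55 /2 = -2463.20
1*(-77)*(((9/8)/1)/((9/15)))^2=-17325/64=-270.70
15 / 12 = 5 / 4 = 1.25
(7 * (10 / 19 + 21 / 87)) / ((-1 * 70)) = -423 / 5510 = -0.08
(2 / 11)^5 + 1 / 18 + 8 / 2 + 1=14656217 / 2898918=5.06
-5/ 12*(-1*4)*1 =5/ 3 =1.67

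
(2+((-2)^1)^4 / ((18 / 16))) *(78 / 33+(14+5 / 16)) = 270.52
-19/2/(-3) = 19/6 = 3.17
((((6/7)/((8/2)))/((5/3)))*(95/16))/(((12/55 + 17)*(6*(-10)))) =-627/848512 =-0.00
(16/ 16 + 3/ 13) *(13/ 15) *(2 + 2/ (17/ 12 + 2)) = 1696/ 615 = 2.76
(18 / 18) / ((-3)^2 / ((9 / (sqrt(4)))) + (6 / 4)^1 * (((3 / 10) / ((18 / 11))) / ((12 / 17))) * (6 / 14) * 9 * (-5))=-224 / 1235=-0.18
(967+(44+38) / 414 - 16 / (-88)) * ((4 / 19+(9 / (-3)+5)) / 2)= 15419068 / 14421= 1069.21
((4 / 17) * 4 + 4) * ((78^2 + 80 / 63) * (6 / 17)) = 3066976 / 289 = 10612.37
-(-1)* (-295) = -295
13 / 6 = 2.17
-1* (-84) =84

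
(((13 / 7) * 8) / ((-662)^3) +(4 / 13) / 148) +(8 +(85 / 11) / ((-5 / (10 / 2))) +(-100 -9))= -146032652345588 / 1343135360567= -108.73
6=6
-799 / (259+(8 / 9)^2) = -64719 / 21043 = -3.08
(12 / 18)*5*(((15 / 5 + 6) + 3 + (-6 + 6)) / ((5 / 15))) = 120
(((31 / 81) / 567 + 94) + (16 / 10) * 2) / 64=22320677 / 14696640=1.52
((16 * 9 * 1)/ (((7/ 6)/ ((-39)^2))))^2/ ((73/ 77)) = 18996718980096/ 511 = 37175575303.51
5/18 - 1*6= -103/18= -5.72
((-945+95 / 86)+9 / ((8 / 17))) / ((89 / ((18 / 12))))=-954363 / 61232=-15.59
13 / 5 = 2.60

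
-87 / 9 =-29 / 3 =-9.67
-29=-29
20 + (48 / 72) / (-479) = 28738 / 1437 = 20.00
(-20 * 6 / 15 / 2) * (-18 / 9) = 8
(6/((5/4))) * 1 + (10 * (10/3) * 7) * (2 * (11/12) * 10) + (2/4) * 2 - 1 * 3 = 192626/45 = 4280.58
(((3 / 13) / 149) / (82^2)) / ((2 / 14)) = 21 / 13024388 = 0.00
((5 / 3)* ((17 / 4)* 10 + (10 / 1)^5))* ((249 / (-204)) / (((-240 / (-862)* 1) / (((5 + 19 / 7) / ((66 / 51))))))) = -21472922115 / 4928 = -4357329.97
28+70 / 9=322 / 9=35.78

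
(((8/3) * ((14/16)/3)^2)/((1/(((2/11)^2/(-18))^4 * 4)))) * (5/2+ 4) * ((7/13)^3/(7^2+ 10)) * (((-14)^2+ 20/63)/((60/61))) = 1811429648/51114929711893285095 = 0.00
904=904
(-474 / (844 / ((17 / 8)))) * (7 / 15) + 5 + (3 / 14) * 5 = 5.51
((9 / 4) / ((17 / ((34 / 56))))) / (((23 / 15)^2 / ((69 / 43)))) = 0.05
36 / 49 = 0.73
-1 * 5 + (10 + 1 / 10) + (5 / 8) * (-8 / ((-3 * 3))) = 509 / 90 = 5.66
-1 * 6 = -6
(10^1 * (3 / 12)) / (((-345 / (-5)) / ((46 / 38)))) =5 / 114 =0.04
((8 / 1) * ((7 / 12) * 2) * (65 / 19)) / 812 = 65 / 1653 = 0.04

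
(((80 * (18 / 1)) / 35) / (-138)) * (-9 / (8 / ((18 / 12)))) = 0.50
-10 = -10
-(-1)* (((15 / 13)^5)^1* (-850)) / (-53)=645468750 / 19678529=32.80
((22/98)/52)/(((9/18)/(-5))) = -55/1274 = -0.04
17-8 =9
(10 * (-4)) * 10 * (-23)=9200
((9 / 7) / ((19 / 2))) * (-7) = -18 / 19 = -0.95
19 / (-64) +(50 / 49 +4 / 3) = 19351 / 9408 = 2.06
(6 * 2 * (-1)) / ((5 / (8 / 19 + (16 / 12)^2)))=-1504 / 285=-5.28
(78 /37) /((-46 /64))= -2496 /851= -2.93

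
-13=-13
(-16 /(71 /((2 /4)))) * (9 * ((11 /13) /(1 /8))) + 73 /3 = 48371 /2769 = 17.47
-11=-11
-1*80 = -80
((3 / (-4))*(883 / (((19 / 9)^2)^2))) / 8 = -4.17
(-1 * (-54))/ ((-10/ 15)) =-81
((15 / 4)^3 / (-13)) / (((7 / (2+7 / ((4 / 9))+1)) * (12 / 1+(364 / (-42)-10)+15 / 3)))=151875 / 23296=6.52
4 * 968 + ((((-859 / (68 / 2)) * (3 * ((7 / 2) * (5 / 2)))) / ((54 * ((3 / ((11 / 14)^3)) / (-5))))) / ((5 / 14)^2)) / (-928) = 52776013279 / 13630464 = 3871.92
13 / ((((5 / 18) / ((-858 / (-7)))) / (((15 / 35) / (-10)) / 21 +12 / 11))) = 53560494 / 8575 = 6246.12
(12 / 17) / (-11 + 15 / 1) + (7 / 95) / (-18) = 0.17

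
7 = 7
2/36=1/18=0.06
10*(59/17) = 590/17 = 34.71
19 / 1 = 19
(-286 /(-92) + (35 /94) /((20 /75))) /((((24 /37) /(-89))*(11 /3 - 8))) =128291987 /899392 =142.64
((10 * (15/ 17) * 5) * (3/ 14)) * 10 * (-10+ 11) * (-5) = -56250/ 119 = -472.69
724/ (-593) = -1.22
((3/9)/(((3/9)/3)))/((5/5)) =3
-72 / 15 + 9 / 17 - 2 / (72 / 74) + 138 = 201461 / 1530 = 131.67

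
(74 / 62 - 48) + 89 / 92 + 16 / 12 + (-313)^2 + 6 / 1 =97930.49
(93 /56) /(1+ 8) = 31 /168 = 0.18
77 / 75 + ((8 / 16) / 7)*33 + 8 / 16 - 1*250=-129211 / 525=-246.12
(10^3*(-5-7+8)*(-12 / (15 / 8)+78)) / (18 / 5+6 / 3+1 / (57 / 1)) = -50983.14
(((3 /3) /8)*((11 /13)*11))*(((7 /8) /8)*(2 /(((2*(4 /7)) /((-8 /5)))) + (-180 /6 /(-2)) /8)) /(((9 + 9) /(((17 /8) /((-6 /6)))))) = 532763 /38338560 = 0.01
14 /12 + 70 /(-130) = 0.63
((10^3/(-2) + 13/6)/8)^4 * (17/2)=1353286694297537/10616832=127466149.44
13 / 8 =1.62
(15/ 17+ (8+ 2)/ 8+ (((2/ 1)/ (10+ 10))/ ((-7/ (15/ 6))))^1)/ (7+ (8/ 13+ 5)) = 6487/ 39032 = 0.17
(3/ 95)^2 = 9/ 9025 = 0.00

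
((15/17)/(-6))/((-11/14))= 35/187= 0.19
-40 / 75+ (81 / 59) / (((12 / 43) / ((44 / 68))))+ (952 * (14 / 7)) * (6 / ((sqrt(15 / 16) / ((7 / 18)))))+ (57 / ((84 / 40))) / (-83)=81217289 / 34964580+ 53312 * sqrt(15) / 45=4590.69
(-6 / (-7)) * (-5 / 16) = -15 / 56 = -0.27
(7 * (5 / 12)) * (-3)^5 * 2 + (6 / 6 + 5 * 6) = -2773 / 2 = -1386.50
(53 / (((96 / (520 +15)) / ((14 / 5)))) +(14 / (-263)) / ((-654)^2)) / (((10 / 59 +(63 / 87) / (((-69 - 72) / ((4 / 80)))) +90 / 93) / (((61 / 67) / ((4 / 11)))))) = 3112359620235197507945 / 1708980672588868368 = 1821.18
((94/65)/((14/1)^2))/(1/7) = 47/910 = 0.05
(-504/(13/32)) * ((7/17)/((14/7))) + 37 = -48271/221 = -218.42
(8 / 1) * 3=24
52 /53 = 0.98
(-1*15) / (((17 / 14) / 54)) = -11340 / 17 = -667.06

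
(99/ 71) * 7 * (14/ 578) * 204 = 58212/ 1207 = 48.23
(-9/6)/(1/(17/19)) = -51/38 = -1.34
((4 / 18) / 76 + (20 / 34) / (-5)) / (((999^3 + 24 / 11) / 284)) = -1041854 / 31881164968791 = -0.00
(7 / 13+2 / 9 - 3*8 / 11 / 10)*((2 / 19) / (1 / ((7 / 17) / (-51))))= -48874 / 106003755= -0.00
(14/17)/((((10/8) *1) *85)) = 56/7225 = 0.01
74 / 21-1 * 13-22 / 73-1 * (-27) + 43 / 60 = 550013 / 30660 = 17.94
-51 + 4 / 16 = -203 / 4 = -50.75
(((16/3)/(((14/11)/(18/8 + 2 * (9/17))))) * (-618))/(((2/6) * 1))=-3059100/119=-25706.72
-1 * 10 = -10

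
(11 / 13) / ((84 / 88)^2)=5324 / 5733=0.93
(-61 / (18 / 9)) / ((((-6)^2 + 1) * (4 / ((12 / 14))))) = -183 / 1036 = -0.18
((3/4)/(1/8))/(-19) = -6/19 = -0.32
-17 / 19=-0.89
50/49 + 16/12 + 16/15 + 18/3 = 2308/245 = 9.42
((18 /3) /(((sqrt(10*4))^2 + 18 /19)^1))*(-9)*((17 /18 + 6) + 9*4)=-44061 /778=-56.63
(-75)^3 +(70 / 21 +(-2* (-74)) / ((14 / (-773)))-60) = -9032171 / 21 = -430103.38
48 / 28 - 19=-121 / 7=-17.29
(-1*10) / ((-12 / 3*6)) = 5 / 12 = 0.42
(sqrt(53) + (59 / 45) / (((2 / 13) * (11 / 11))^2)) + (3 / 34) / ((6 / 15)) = sqrt(53) + 85091 / 1530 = 62.90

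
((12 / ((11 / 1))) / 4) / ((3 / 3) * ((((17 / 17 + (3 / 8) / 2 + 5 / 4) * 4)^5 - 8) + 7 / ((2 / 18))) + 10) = 3072 / 993198349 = 0.00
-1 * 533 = -533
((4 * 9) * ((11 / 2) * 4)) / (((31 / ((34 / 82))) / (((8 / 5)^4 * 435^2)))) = 417419329536 / 31775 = 13136721.62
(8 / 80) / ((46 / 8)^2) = 8 / 2645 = 0.00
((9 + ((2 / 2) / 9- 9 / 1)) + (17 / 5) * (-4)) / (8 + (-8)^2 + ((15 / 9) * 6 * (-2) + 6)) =-607 / 2610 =-0.23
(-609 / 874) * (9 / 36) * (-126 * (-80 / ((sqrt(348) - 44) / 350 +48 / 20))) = -53445231000 / 69184529 +134284500 * sqrt(87) / 69184529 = -754.40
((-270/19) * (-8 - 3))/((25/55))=6534/19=343.89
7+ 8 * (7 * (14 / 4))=203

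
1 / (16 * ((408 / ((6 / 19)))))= 1 / 20672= 0.00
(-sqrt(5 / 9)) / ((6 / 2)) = -0.25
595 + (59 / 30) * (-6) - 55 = 2641 / 5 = 528.20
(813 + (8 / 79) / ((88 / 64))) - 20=689181 / 869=793.07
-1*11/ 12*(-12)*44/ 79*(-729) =-352836/ 79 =-4466.28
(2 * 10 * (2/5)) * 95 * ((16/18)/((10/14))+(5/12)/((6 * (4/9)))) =38323/36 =1064.53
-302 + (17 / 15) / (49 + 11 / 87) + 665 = 7757803 / 21370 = 363.02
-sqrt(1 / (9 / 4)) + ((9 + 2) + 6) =49 / 3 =16.33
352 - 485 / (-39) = 14213 / 39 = 364.44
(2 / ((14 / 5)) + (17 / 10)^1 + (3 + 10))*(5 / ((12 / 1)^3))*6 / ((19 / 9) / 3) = 3237 / 8512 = 0.38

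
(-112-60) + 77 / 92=-15747 / 92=-171.16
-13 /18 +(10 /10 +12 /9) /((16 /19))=295 /144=2.05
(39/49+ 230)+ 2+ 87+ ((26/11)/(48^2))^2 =2516282089561/7868399616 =319.80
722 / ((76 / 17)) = 323 / 2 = 161.50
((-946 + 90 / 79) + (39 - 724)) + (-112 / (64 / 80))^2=1419641 / 79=17970.14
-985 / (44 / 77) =-6895 / 4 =-1723.75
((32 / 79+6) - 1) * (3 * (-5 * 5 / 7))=-57.91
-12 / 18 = -2 / 3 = -0.67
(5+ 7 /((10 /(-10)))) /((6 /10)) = -10 /3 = -3.33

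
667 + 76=743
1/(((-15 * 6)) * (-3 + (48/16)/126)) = 7/1875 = 0.00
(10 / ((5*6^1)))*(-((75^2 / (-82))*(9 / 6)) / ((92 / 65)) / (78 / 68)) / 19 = 159375 / 143336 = 1.11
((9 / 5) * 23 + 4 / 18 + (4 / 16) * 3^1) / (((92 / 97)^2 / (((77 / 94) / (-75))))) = -5525708111 / 10740816000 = -0.51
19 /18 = 1.06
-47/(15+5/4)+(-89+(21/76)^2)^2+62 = 17275735578577/2168541440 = 7966.52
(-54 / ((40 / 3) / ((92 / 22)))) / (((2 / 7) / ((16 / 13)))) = -52164 / 715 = -72.96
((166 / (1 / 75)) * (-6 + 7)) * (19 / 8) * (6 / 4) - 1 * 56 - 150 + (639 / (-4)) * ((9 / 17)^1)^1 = 5992507 / 136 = 44062.55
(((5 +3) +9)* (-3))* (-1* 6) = 306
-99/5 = -19.80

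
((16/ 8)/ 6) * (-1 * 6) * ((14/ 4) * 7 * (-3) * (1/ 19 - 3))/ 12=-686/ 19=-36.11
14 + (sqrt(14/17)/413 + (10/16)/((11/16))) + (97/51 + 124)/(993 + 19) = sqrt(238)/7021 + 775909/51612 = 15.04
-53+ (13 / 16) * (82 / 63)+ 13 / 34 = -51.56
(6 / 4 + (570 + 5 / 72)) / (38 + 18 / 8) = 5879 / 414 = 14.20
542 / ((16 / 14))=474.25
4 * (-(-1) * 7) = 28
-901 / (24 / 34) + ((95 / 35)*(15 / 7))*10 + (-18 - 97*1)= -783953 / 588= -1333.25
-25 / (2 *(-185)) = 5 / 74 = 0.07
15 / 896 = 0.02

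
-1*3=-3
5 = 5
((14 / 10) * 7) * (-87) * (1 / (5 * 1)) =-4263 / 25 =-170.52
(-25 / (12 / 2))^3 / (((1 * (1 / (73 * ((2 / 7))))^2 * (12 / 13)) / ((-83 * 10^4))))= 112304511718750 / 3969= 28295417414.65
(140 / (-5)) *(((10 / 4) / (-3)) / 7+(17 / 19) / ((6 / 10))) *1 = -730 / 19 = -38.42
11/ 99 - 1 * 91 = -818/ 9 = -90.89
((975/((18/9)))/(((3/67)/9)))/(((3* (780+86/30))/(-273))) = -267505875/23486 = -11390.01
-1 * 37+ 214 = 177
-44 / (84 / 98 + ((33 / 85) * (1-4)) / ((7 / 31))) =26180 / 2559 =10.23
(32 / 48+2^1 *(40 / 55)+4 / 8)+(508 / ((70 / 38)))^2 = 6148844789 / 80850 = 76052.50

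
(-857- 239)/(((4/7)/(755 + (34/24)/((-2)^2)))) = -1448769.29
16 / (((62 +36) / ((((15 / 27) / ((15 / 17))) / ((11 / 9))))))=136 / 1617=0.08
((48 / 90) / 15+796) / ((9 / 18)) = 358216 / 225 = 1592.07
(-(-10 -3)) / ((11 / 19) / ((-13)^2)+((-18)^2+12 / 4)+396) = 41743 / 2321564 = 0.02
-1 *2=-2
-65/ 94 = -0.69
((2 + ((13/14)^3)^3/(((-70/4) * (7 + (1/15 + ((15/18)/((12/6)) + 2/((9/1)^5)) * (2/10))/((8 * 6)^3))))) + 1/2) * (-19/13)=-24492883518637400117197/6714568786683457322350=-3.65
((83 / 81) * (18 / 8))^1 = 83 / 36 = 2.31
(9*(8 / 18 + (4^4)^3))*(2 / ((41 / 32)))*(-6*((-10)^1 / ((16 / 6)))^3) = 3057647697000 / 41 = 74576773097.56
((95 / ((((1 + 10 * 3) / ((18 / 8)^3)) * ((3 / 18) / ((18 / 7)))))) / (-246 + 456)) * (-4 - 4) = -124659 / 6076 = -20.52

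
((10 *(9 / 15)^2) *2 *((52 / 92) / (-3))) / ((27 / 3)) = -52 / 345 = -0.15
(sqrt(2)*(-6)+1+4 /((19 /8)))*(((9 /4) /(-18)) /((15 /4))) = -17 /190+sqrt(2) /5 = 0.19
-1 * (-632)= 632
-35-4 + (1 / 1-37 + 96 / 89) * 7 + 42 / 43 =-1081023 / 3827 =-282.47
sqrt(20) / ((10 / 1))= sqrt(5) / 5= 0.45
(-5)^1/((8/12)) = -15/2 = -7.50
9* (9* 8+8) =720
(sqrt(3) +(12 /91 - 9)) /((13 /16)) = -12912 /1183 +16 * sqrt(3) /13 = -8.78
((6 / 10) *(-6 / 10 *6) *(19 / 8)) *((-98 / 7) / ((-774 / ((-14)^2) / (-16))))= 312816 / 1075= 290.99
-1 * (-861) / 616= 123 / 88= 1.40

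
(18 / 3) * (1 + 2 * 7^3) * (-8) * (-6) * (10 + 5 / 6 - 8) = 560592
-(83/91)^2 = -6889/8281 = -0.83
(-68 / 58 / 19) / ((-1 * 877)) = 34 / 483227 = 0.00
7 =7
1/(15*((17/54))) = 18/85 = 0.21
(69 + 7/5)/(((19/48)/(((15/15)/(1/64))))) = 1081344/95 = 11382.57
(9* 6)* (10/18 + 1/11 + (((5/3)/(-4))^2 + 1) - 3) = -5607/88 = -63.72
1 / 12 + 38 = 457 / 12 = 38.08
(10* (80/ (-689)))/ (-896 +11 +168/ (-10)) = 4000/ 3106701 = 0.00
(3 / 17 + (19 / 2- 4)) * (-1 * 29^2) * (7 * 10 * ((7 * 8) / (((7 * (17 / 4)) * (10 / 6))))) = -109074336 / 289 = -377419.85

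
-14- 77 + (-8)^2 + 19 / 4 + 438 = 1663 / 4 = 415.75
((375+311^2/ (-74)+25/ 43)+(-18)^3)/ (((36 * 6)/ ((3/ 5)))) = -21521327/ 1145520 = -18.79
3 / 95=0.03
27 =27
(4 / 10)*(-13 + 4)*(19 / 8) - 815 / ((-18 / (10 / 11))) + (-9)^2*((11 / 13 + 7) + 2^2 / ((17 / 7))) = 350747431 / 437580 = 801.56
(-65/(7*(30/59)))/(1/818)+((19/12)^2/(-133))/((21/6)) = -52702123/3528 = -14938.24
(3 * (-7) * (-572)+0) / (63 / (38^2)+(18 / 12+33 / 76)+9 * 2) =361361 / 601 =601.27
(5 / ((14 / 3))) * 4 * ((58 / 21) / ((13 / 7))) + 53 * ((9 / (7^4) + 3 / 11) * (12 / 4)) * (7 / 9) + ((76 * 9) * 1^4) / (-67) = 99756766 / 3286283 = 30.36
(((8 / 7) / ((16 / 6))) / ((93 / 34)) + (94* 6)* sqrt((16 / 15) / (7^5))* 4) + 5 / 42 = 359 / 1302 + 3008* sqrt(105) / 1715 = 18.25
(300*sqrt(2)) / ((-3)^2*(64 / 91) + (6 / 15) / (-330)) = 22522500*sqrt(2) / 475109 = 67.04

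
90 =90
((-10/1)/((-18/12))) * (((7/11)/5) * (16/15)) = 448/495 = 0.91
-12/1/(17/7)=-4.94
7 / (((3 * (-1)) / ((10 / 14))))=-5 / 3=-1.67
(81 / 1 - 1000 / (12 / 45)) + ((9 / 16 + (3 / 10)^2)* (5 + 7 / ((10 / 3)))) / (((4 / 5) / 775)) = 104829 / 128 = 818.98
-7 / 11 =-0.64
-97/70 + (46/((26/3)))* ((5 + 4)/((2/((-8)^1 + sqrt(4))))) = -131671/910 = -144.69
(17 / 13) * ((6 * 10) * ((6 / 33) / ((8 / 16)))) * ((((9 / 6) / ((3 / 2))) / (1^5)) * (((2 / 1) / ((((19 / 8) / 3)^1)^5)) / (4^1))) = 16243752960 / 354082157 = 45.88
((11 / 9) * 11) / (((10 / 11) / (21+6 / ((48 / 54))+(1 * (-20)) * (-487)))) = 52003501 / 360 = 144454.17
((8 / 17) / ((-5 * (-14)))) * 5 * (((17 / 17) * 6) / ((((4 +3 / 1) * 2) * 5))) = 12 / 4165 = 0.00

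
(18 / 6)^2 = 9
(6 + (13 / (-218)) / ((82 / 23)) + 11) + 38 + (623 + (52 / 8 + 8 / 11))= 134737061 / 196636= 685.21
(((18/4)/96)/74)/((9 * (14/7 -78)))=-1/1079808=-0.00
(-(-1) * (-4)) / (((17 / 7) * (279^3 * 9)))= -28 / 3322798767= -0.00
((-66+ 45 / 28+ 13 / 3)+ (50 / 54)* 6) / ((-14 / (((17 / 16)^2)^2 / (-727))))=-1147160935 / 168090402816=-0.01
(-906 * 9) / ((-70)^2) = -4077 / 2450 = -1.66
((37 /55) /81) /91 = 37 /405405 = 0.00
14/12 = 7/6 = 1.17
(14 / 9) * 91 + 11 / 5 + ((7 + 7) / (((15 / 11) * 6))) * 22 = 907 / 5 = 181.40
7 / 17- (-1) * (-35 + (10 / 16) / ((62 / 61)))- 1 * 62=-809247 / 8432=-95.97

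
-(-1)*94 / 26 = 47 / 13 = 3.62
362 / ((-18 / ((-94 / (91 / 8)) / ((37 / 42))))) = 272224 / 1443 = 188.65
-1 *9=-9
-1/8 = -0.12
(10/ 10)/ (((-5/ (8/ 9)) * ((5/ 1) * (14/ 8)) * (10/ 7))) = -16/ 1125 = -0.01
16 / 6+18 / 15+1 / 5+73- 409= -4979 / 15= -331.93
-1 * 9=-9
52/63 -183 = -11477/63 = -182.17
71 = 71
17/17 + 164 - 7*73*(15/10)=-601.50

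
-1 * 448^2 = -200704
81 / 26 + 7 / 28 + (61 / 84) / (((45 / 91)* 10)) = 246559 / 70200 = 3.51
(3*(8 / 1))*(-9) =-216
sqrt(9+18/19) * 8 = 24 * sqrt(399)/19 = 25.23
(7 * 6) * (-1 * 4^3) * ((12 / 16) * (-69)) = 139104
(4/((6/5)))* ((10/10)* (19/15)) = 38/9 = 4.22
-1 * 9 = -9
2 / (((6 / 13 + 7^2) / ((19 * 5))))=2470 / 643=3.84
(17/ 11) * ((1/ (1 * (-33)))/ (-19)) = 17/ 6897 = 0.00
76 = 76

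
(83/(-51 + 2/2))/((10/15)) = -249/100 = -2.49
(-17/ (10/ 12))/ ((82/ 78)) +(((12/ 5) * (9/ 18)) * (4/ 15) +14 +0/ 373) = -5212/ 1025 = -5.08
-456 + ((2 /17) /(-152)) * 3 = -589155 /1292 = -456.00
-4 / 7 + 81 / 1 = 563 / 7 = 80.43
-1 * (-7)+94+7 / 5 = 512 / 5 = 102.40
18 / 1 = 18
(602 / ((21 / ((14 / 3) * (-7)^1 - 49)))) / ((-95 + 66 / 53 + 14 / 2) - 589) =223342 / 64467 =3.46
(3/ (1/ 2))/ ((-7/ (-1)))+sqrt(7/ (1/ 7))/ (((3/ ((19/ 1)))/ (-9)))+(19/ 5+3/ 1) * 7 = -12269/ 35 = -350.54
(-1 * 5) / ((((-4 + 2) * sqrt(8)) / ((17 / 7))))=2.15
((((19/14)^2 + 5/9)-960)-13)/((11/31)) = -53076433/19404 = -2735.33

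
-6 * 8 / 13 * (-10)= 480 / 13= 36.92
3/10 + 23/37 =341/370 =0.92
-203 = -203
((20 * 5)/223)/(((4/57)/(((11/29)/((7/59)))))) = 924825/45269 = 20.43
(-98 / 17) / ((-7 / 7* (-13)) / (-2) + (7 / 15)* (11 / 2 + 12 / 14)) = 1470 / 901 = 1.63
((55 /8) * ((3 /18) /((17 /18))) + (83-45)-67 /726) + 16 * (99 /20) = 29206343 /246840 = 118.32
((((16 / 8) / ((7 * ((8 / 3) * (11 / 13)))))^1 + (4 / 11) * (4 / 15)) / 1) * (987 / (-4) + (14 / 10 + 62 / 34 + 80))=-19144589 / 523600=-36.56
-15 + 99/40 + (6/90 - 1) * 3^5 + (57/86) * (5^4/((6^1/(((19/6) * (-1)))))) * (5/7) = -3571261/9030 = -395.49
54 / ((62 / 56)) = 1512 / 31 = 48.77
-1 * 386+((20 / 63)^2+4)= -1515758 / 3969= -381.90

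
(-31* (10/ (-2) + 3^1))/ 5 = 62/ 5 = 12.40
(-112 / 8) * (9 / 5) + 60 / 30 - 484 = -2536 / 5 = -507.20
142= 142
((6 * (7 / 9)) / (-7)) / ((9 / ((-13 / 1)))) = 26 / 27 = 0.96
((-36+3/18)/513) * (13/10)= -559/6156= -0.09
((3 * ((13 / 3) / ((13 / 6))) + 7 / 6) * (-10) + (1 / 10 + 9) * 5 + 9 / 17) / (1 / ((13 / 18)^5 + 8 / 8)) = -5912151515 / 192735936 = -30.67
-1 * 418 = -418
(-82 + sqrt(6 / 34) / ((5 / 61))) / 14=-41 / 7 + 61*sqrt(51) / 1190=-5.49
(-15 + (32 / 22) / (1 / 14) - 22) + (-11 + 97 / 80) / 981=-1596717 / 95920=-16.65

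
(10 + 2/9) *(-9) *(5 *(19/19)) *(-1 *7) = 3220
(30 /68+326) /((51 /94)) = 521653 /867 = 601.68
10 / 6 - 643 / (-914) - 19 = -45599 / 2742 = -16.63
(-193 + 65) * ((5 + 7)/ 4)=-384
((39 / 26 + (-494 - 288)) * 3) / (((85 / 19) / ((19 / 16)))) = -621.53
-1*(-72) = 72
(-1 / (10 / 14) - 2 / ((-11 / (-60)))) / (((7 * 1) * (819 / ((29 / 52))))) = -19633 / 16396380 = -0.00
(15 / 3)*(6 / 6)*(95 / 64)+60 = 4315 / 64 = 67.42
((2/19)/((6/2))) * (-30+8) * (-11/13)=484/741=0.65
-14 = -14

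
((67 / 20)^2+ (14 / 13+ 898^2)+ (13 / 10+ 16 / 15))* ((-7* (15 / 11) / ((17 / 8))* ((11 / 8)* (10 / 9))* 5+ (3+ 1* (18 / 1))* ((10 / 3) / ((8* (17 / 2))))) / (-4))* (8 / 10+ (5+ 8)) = 196463908809847 / 2121600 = 92601766.97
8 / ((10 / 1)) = 4 / 5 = 0.80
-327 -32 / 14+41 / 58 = -133403 / 406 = -328.58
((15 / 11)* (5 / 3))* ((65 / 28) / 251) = 1625 / 77308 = 0.02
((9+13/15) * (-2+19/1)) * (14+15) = 72964/15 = 4864.27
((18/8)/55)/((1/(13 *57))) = 6669/220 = 30.31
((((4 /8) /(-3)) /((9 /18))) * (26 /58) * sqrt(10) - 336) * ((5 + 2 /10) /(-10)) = 169 * sqrt(10) /2175 + 4368 /25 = 174.97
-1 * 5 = -5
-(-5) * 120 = 600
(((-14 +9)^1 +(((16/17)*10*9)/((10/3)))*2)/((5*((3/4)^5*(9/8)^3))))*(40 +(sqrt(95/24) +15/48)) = 102105088*sqrt(570)/45172485 +1097629696/1003833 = 1147.40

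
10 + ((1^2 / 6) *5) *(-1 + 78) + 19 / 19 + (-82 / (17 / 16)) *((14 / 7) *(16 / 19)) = -106231 / 1938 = -54.81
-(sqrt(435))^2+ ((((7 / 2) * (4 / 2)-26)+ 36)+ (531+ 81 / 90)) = 1139 / 10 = 113.90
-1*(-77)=77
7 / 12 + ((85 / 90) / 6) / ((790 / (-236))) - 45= -44.46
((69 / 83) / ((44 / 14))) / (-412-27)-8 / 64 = -402739 / 3206456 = -0.13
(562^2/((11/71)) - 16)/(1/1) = 22424748/11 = 2038613.45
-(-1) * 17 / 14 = 17 / 14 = 1.21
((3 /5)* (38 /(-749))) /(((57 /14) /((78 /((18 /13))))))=-676 /1605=-0.42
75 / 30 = 5 / 2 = 2.50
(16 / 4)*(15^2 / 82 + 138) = 23082 / 41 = 562.98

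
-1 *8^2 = -64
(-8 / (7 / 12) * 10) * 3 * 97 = -279360 / 7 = -39908.57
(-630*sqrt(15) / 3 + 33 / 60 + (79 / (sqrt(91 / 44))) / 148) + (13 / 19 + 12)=-210*sqrt(15) + 79*sqrt(1001) / 6734 + 5029 / 380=-799.72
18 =18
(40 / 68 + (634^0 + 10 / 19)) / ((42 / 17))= 0.86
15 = 15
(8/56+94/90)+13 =4469/315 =14.19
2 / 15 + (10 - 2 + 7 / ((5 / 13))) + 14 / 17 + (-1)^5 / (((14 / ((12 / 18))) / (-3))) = 9746 / 357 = 27.30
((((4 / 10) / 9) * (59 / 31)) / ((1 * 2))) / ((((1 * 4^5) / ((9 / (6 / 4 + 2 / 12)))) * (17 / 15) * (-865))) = -531 / 2333977600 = -0.00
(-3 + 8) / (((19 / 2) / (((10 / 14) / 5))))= 10 / 133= 0.08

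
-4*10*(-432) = 17280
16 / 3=5.33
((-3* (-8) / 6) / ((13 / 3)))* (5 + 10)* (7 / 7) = 180 / 13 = 13.85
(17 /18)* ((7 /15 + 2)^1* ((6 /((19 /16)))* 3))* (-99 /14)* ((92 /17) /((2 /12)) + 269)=-10012200 /133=-75279.70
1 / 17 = 0.06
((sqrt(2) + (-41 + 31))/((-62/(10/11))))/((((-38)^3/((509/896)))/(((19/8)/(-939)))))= 12725/3314249207808-2545*sqrt(2)/6628498415616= 0.00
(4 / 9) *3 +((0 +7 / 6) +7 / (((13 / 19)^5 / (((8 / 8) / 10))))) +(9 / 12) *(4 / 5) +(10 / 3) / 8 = 182338981 / 22277580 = 8.18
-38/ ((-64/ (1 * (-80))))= -47.50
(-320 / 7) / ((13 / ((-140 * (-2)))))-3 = -12839 / 13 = -987.62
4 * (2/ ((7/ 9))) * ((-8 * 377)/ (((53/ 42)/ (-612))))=797382144/ 53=15044946.11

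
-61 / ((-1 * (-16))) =-3.81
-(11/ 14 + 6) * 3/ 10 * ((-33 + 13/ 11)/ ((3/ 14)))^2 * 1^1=-16292500/ 363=-44882.92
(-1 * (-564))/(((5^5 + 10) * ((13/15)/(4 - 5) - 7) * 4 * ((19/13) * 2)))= -1833/937156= -0.00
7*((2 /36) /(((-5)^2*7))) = 1 /450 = 0.00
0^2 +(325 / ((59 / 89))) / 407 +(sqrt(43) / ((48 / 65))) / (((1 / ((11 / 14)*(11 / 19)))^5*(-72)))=28925 / 24013 - 1685932599065*sqrt(43) / 4602374099398656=1.20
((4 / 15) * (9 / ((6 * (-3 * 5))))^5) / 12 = -1 / 4500000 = -0.00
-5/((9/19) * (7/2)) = -190/63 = -3.02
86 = 86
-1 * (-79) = 79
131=131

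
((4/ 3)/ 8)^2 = 1/ 36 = 0.03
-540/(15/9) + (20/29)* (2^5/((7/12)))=-58092/203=-286.17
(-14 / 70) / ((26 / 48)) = -24 / 65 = -0.37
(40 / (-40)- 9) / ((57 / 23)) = -230 / 57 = -4.04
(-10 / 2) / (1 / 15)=-75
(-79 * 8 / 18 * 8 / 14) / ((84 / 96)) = -22.93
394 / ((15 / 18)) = 2364 / 5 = 472.80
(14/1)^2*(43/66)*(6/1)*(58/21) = 69832/33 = 2116.12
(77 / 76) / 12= 77 / 912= 0.08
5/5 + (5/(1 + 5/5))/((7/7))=7/2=3.50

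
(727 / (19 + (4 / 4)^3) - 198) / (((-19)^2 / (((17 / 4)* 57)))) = -164883 / 1520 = -108.48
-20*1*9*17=-3060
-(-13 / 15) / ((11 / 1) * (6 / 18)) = 13 / 55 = 0.24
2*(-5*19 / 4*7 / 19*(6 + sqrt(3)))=-105 - 35*sqrt(3) / 2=-135.31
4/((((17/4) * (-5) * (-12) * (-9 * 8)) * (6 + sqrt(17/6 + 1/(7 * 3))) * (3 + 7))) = -7/1773525 + 11 * sqrt(42)/63846900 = -0.00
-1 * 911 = -911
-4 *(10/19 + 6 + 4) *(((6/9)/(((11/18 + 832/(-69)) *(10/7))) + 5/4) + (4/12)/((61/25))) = -133390360/2353929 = -56.67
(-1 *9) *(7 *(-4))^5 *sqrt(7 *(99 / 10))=232339968 *sqrt(770) / 5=1289434492.52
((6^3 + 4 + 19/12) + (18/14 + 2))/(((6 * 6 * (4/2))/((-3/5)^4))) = 56667/140000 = 0.40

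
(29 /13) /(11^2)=29 /1573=0.02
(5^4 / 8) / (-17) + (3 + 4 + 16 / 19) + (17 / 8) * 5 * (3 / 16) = 216589 / 41344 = 5.24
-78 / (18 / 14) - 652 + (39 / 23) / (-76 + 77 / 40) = -145707242 / 204447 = -712.69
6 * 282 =1692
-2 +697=695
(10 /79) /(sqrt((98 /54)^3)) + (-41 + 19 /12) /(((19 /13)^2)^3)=-2283080657 /564550572 + 810 * sqrt(3) /27097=-3.99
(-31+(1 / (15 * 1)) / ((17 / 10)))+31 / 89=-138950 / 4539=-30.61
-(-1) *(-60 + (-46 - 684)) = -790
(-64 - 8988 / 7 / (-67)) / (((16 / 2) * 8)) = -751 / 1072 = -0.70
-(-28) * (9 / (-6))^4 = 567 / 4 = 141.75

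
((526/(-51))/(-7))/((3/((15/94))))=1315/16779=0.08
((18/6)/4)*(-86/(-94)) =129/188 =0.69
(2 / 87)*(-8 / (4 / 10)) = -40 / 87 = -0.46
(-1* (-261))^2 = 68121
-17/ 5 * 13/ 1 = -221/ 5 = -44.20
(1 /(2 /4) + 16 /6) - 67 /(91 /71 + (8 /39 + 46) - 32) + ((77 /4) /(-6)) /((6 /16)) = -3170612 /385947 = -8.22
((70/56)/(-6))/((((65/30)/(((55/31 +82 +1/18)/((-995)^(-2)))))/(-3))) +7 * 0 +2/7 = 1620863999219/67704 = 23940446.64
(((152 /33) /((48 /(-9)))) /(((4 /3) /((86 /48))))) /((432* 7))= -817 /2128896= -0.00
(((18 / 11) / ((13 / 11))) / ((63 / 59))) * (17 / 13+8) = 14278 / 1183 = 12.07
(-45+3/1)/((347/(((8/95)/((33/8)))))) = -896/362615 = -0.00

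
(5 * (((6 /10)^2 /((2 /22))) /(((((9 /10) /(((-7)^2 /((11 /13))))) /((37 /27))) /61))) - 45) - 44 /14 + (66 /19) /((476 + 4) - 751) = 103591827749 /973161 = 106448.81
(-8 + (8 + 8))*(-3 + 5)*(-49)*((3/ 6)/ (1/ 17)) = -6664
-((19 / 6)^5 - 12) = -2382787 / 7776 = -306.43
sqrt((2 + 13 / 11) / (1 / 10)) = 5 * sqrt(154) / 11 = 5.64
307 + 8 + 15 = 330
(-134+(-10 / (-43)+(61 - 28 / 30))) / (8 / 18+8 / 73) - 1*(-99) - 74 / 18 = -3837341 / 100620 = -38.14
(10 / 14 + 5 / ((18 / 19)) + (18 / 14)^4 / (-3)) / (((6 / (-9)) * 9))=-219599 / 259308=-0.85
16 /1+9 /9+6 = 23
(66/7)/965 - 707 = -4775719/6755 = -706.99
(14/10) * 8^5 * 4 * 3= 2752512/5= 550502.40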